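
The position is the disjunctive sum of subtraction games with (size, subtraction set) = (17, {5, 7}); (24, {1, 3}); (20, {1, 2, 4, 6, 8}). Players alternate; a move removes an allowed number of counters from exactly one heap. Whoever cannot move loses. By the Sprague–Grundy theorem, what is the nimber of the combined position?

1

Heap A, S = {5, 7}:
G(0) = 0
G(1) = mex{} = 0
G(2) = mex{} = 0
G(3) = mex{} = 0
G(4) = mex{} = 0
G(5) = mex{0} = 1
G(6) = mex{0} = 1
G(7) = mex{0,0} = 1
G(8) = mex{0,0} = 1
G(9) = mex{0,0} = 1
G(10) = mex{1,0} = 2
G(11) = mex{1,0} = 2
G(12) = mex{1,1} = 0
G(13) = mex{1,1} = 0
G(14) = mex{1,1} = 0
G(15) = mex{2,1} = 0
G(16) = mex{2,1} = 0
G(17) = mex{0,2} = 1
G_A(17) = 1.
Heap B, S = {1, 3}:
G(0) = 0
G(1) = mex{0} = 1
G(2) = mex{1} = 0
G(3) = mex{0,0} = 1
G(4) = mex{1,1} = 0
G(5) = mex{0,0} = 1
G(6) = mex{1,1} = 0
G(7) = mex{0,0} = 1
G(8) = mex{1,1} = 0
G(9) = mex{0,0} = 1
G(10) = mex{1,1} = 0
G(11) = mex{0,0} = 1
G(12) = mex{1,1} = 0
G(13) = mex{0,0} = 1
G(14) = mex{1,1} = 0
G(15) = mex{0,0} = 1
G(16) = mex{1,1} = 0
G(17) = mex{0,0} = 1
G(18) = mex{1,1} = 0
G(19) = mex{0,0} = 1
G(20) = mex{1,1} = 0
G(21) = mex{0,0} = 1
G(22) = mex{1,1} = 0
G(23) = mex{0,0} = 1
G(24) = mex{1,1} = 0
G_B(24) = 0.
Heap C, S = {1, 2, 4, 6, 8}:
n :  0  1  2  3  4  5  6  7  8  9 10 11 12 13 14 15 16 17 18 19 20
G :  0  1  2  0  1  2  3  4  5  3  0  1  2  0  1  2  3  4  5  3  0
G_C(20) = 0.
Combined Grundy value = 1 ⊕ 0 ⊕ 0 = 1.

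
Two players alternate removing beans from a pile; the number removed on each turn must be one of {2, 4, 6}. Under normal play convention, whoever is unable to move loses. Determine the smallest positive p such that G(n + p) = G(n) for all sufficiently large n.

8

G(0) = 0
G(1) = mex{} = 0
G(2) = mex{0} = 1
G(3) = mex{0} = 1
G(4) = mex{1,0} = 2
G(5) = mex{1,0} = 2
G(6) = mex{2,1,0} = 3
G(7) = mex{2,1,0} = 3
G(8) = mex{3,2,1} = 0
G(9) = mex{3,2,1} = 0
G(10) = mex{0,3,2} = 1
G(11) = mex{0,3,2} = 1
G(12) = mex{1,0,3} = 2
G(13) = mex{1,0,3} = 2
G(14) = mex{2,1,0} = 3
G(15) = mex{2,1,0} = 3
G(16) = mex{3,2,1} = 0
G(17) = mex{3,2,1} = 0
G(n+8) = G(n) holds for n = 0,…,5 (a full window of length max(S) = 6), so the sequence is purely periodic with period 8.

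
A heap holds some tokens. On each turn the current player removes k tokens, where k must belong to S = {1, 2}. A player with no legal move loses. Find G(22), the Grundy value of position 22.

n :  0  1  2  3  4  5  6  7  8  9 10 11 12 13 14 15 16 17 18 19 20 21 22
G :  0  1  2  0  1  2  0  1  2  0  1  2  0  1  2  0  1  2  0  1  2  0  1

1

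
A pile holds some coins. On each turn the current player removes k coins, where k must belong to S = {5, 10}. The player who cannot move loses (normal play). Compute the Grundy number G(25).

2

G(0) = 0
G(1) = mex{} = 0
G(2) = mex{} = 0
G(3) = mex{} = 0
G(4) = mex{} = 0
G(5) = mex{0} = 1
G(6) = mex{0} = 1
G(7) = mex{0} = 1
G(8) = mex{0} = 1
G(9) = mex{0} = 1
G(10) = mex{1,0} = 2
G(11) = mex{1,0} = 2
G(12) = mex{1,0} = 2
G(13) = mex{1,0} = 2
G(14) = mex{1,0} = 2
G(15) = mex{2,1} = 0
G(16) = mex{2,1} = 0
G(17) = mex{2,1} = 0
G(18) = mex{2,1} = 0
G(19) = mex{2,1} = 0
G(20) = mex{0,2} = 1
G(21) = mex{0,2} = 1
G(22) = mex{0,2} = 1
G(23) = mex{0,2} = 1
G(24) = mex{0,2} = 1
G(25) = mex{1,0} = 2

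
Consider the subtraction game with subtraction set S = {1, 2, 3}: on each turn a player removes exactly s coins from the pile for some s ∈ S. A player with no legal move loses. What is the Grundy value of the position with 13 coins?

G(0) = 0
G(1) = mex{0} = 1
G(2) = mex{1,0} = 2
G(3) = mex{2,1,0} = 3
G(4) = mex{3,2,1} = 0
G(5) = mex{0,3,2} = 1
G(6) = mex{1,0,3} = 2
G(7) = mex{2,1,0} = 3
G(8) = mex{3,2,1} = 0
G(9) = mex{0,3,2} = 1
G(10) = mex{1,0,3} = 2
G(11) = mex{2,1,0} = 3
G(12) = mex{3,2,1} = 0
G(13) = mex{0,3,2} = 1

1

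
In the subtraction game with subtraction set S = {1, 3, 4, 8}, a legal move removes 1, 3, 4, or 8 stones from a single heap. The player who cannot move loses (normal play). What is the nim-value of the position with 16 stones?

G(0) = 0
G(1) = mex{0} = 1
G(2) = mex{1} = 0
G(3) = mex{0,0} = 1
G(4) = mex{1,1,0} = 2
G(5) = mex{2,0,1} = 3
G(6) = mex{3,1,0} = 2
G(7) = mex{2,2,1} = 0
G(8) = mex{0,3,2,0} = 1
G(9) = mex{1,2,3,1} = 0
G(10) = mex{0,0,2,0} = 1
G(11) = mex{1,1,0,1} = 2
G(12) = mex{2,0,1,2} = 3
G(13) = mex{3,1,0,3} = 2
G(14) = mex{2,2,1,2} = 0
G(15) = mex{0,3,2,0} = 1
G(16) = mex{1,2,3,1} = 0

0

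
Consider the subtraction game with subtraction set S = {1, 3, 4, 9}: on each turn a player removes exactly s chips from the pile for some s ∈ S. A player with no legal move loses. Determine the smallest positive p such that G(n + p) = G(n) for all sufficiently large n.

12

G(0) = 0
G(1) = mex{0} = 1
G(2) = mex{1} = 0
G(3) = mex{0,0} = 1
G(4) = mex{1,1,0} = 2
G(5) = mex{2,0,1} = 3
G(6) = mex{3,1,0} = 2
G(7) = mex{2,2,1} = 0
G(8) = mex{0,3,2} = 1
G(9) = mex{1,2,3,0} = 4
G(10) = mex{4,0,2,1} = 3
G(11) = mex{3,1,0,0} = 2
G(12) = mex{2,4,1,1} = 0
G(13) = mex{0,3,4,2} = 1
G(14) = mex{1,2,3,3} = 0
G(15) = mex{0,0,2,2} = 1
G(16) = mex{1,1,0,0} = 2
G(17) = mex{2,0,1,1} = 3
G(18) = mex{3,1,0,4} = 2
G(19) = mex{2,2,1,3} = 0
G(20) = mex{0,3,2,2} = 1
G(21) = mex{1,2,3,0} = 4
G(22) = mex{4,0,2,1} = 3
G(23) = mex{3,1,0,0} = 2
G(24) = mex{2,4,1,1} = 0
G(25) = mex{0,3,4,2} = 1
G(n+12) = G(n) holds for n = 0,…,8 (a full window of length max(S) = 9), so the sequence is purely periodic with period 12.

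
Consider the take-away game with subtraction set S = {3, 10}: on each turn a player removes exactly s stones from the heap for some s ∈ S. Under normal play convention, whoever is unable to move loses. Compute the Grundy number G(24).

G(0) = 0
G(1) = mex{} = 0
G(2) = mex{} = 0
G(3) = mex{0} = 1
G(4) = mex{0} = 1
G(5) = mex{0} = 1
G(6) = mex{1} = 0
G(7) = mex{1} = 0
G(8) = mex{1} = 0
G(9) = mex{0} = 1
G(10) = mex{0,0} = 1
G(11) = mex{0,0} = 1
G(12) = mex{1,0} = 2
G(13) = mex{1,1} = 0
G(14) = mex{1,1} = 0
G(15) = mex{2,1} = 0
G(16) = mex{0,0} = 1
G(17) = mex{0,0} = 1
G(18) = mex{0,0} = 1
G(19) = mex{1,1} = 0
G(20) = mex{1,1} = 0
G(21) = mex{1,1} = 0
G(22) = mex{0,2} = 1
G(23) = mex{0,0} = 1
G(24) = mex{0,0} = 1

1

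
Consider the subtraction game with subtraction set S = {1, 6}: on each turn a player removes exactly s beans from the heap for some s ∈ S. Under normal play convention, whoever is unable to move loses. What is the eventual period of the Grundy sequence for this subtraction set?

7

n :  0  1  2  3  4  5  6  7  8  9 10 11 12 13 14 15
G :  0  1  0  1  0  1  2  0  1  0  1  0  1  2  0  1
G(n+7) = G(n) holds for n = 0,…,5 (a full window of length max(S) = 6), so the sequence is purely periodic with period 7.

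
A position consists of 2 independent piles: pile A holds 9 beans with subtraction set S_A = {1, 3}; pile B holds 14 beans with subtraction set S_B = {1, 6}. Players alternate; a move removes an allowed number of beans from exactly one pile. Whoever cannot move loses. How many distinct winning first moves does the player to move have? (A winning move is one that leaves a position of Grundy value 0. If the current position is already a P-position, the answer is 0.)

3

Pile A, S = {1, 3}:
n : 0 1 2 3 4 5 6 7 8 9
G : 0 1 0 1 0 1 0 1 0 1
G_A(9) = 1.
Pile B, S = {1, 6}:
G(0) = 0
G(1) = mex{0} = 1
G(2) = mex{1} = 0
G(3) = mex{0} = 1
G(4) = mex{1} = 0
G(5) = mex{0} = 1
G(6) = mex{1,0} = 2
G(7) = mex{2,1} = 0
G(8) = mex{0,0} = 1
G(9) = mex{1,1} = 0
G(10) = mex{0,0} = 1
G(11) = mex{1,1} = 0
G(12) = mex{0,2} = 1
G(13) = mex{1,0} = 2
G(14) = mex{2,1} = 0
G_B(14) = 0.
Combined Grundy value = 1 ⊕ 0 = 1.
A winning move leaves total XOR = 0, i.e. changes one component's Grundy value g to g ⊕ X where X is the current total.
Pile A: need g' = 1⊕1 = 0. Options: 9−1→G=0, 9−3→G=0. Hits: 2.
Pile B: need g' = 0⊕1 = 1. Options: 14−1→G=2, 14−6→G=1. Hits: 1.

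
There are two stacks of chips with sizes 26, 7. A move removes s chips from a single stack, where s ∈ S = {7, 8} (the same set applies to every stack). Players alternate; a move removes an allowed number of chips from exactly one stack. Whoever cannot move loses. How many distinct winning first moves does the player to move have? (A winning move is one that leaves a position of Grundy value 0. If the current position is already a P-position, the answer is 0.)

0

All stacks use S = {7, 8}:
n :  0  1  2  3  4  5  6  7  8  9 10 11 12 13 14 15 16 17 18 19 20 21 22 23 24 25 26
G :  0  0  0  0  0  0  0  1  1  1  1  1  1  1  2  0  0  0  0  0  0  0  1  1  1  1  1
Stack A: G(26) = 1.
Stack B: G(7) = 1.
Combined Grundy value = 1 ⊕ 1 = 0.
A winning move leaves total XOR = 0, i.e. changes one component's Grundy value g to g ⊕ X where X is the current total.
Stack A: target g' = 1⊕0 = 1, but every legal move changes the Grundy value (mex property), so 0 moves.
Stack B: target g' = 1⊕0 = 1, but every legal move changes the Grundy value (mex property), so 0 moves.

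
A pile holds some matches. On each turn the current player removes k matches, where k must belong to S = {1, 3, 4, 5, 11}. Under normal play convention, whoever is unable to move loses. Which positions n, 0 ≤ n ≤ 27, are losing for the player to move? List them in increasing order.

n :  0  1  2  3  4  5  6  7  8  9 10 11 12 13 14 15 16 17 18 19 20 21 22 23 24 25 26 27
G :  0  1  0  1  2  3  2  3  0  1  0  1  2  3  2  3  0  1  0  1  2  3  2  3  0  1  0  1
P-positions are exactly the n with G(n) = 0.

0, 2, 8, 10, 16, 18, 24, 26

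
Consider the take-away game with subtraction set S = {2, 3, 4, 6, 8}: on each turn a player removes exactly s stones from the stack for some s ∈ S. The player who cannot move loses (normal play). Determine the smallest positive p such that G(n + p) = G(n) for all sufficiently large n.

G(0) = 0
G(1) = mex{} = 0
G(2) = mex{0} = 1
G(3) = mex{0,0} = 1
G(4) = mex{1,0,0} = 2
G(5) = mex{1,1,0} = 2
G(6) = mex{2,1,1,0} = 3
G(7) = mex{2,2,1,0} = 3
G(8) = mex{3,2,2,1,0} = 4
G(9) = mex{3,3,2,1,0} = 4
G(10) = mex{4,3,3,2,1} = 0
G(11) = mex{4,4,3,2,1} = 0
G(12) = mex{0,4,4,3,2} = 1
G(13) = mex{0,0,4,3,2} = 1
G(14) = mex{1,0,0,4,3} = 2
G(15) = mex{1,1,0,4,3} = 2
G(16) = mex{2,1,1,0,4} = 3
G(17) = mex{2,2,1,0,4} = 3
G(18) = mex{3,2,2,1,0} = 4
G(19) = mex{3,3,2,1,0} = 4
G(20) = mex{4,3,3,2,1} = 0
G(21) = mex{4,4,3,2,1} = 0
G(n+10) = G(n) holds for n = 0,…,7 (a full window of length max(S) = 8), so the sequence is purely periodic with period 10.

10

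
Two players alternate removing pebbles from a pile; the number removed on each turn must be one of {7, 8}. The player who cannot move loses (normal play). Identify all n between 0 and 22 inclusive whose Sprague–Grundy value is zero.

0, 1, 2, 3, 4, 5, 6, 15, 16, 17, 18, 19, 20, 21

G(0) = 0
G(1) = mex{} = 0
G(2) = mex{} = 0
G(3) = mex{} = 0
G(4) = mex{} = 0
G(5) = mex{} = 0
G(6) = mex{} = 0
G(7) = mex{0} = 1
G(8) = mex{0,0} = 1
G(9) = mex{0,0} = 1
G(10) = mex{0,0} = 1
G(11) = mex{0,0} = 1
G(12) = mex{0,0} = 1
G(13) = mex{0,0} = 1
G(14) = mex{1,0} = 2
G(15) = mex{1,1} = 0
G(16) = mex{1,1} = 0
G(17) = mex{1,1} = 0
G(18) = mex{1,1} = 0
G(19) = mex{1,1} = 0
G(20) = mex{1,1} = 0
G(21) = mex{2,1} = 0
G(22) = mex{0,2} = 1
P-positions are exactly the n with G(n) = 0.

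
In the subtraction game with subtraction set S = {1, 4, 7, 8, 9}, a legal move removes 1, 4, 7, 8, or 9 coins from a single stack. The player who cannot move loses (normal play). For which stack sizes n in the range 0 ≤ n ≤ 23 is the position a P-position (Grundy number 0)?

G(0) = 0
G(1) = mex{0} = 1
G(2) = mex{1} = 0
G(3) = mex{0} = 1
G(4) = mex{1,0} = 2
G(5) = mex{2,1} = 0
G(6) = mex{0,0} = 1
G(7) = mex{1,1,0} = 2
G(8) = mex{2,2,1,0} = 3
G(9) = mex{3,0,0,1,0} = 2
G(10) = mex{2,1,1,0,1} = 3
G(11) = mex{3,2,2,1,0} = 4
G(12) = mex{4,3,0,2,1} = 5
G(13) = mex{5,2,1,0,2} = 3
G(14) = mex{3,3,2,1,0} = 4
G(15) = mex{4,4,3,2,1} = 0
G(16) = mex{0,5,2,3,2} = 1
G(17) = mex{1,3,3,2,3} = 0
G(18) = mex{0,4,4,3,2} = 1
G(19) = mex{1,0,5,4,3} = 2
G(20) = mex{2,1,3,5,4} = 0
G(21) = mex{0,0,4,3,5} = 1
G(22) = mex{1,1,0,4,3} = 2
G(23) = mex{2,2,1,0,4} = 3
P-positions are exactly the n with G(n) = 0.

0, 2, 5, 15, 17, 20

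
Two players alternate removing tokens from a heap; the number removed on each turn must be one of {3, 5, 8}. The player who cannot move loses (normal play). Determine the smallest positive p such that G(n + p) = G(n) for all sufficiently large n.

11

n :  0  1  2  3  4  5  6  7  8  9 10 11 12 13 14 15 16 17 18 19 20 21 22 23
G :  0  0  0  1  1  1  2  2  2  3  3  0  0  0  1  1  1  2  2  2  3  3  0  0
G(n+11) = G(n) holds for n = 0,…,7 (a full window of length max(S) = 8), so the sequence is purely periodic with period 11.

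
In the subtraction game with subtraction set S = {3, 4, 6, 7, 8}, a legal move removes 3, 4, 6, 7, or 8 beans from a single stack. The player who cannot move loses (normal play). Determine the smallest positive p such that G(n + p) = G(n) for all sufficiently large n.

G(0) = 0
G(1) = mex{} = 0
G(2) = mex{} = 0
G(3) = mex{0} = 1
G(4) = mex{0,0} = 1
G(5) = mex{0,0} = 1
G(6) = mex{1,0,0} = 2
G(7) = mex{1,1,0,0} = 2
G(8) = mex{1,1,0,0,0} = 2
G(9) = mex{2,1,1,0,0} = 3
G(10) = mex{2,2,1,1,0} = 3
G(11) = mex{2,2,1,1,1} = 0
G(12) = mex{3,2,2,1,1} = 0
G(13) = mex{3,3,2,2,1} = 0
G(14) = mex{0,3,2,2,2} = 1
G(15) = mex{0,0,3,2,2} = 1
G(16) = mex{0,0,3,3,2} = 1
G(17) = mex{1,0,0,3,3} = 2
G(18) = mex{1,1,0,0,3} = 2
G(19) = mex{1,1,0,0,0} = 2
G(20) = mex{2,1,1,0,0} = 3
G(21) = mex{2,2,1,1,0} = 3
G(22) = mex{2,2,1,1,1} = 0
G(23) = mex{3,2,2,1,1} = 0
G(n+11) = G(n) holds for n = 0,…,7 (a full window of length max(S) = 8), so the sequence is purely periodic with period 11.

11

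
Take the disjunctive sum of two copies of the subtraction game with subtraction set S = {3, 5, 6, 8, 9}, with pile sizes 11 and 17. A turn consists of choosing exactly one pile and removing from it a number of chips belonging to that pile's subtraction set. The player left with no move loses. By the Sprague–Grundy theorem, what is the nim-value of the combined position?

2

All piles use S = {3, 5, 6, 8, 9}:
G(0) = 0
G(1) = mex{} = 0
G(2) = mex{} = 0
G(3) = mex{0} = 1
G(4) = mex{0} = 1
G(5) = mex{0,0} = 1
G(6) = mex{1,0,0} = 2
G(7) = mex{1,0,0} = 2
G(8) = mex{1,1,0,0} = 2
G(9) = mex{2,1,1,0,0} = 3
G(10) = mex{2,1,1,0,0} = 3
G(11) = mex{2,2,1,1,0} = 3
G(12) = mex{3,2,2,1,1} = 0
G(13) = mex{3,2,2,1,1} = 0
G(14) = mex{3,3,2,2,1} = 0
G(15) = mex{0,3,3,2,2} = 1
G(16) = mex{0,3,3,2,2} = 1
G(17) = mex{0,0,3,3,2} = 1
Pile A: G(11) = 3.
Pile B: G(17) = 1.
Combined Grundy value = 3 ⊕ 1 = 2.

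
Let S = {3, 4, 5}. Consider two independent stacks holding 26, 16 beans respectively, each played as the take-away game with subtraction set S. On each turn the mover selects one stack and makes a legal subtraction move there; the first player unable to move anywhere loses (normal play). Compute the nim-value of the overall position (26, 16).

0

All stacks use S = {3, 4, 5}:
G(0) = 0
G(1) = mex{} = 0
G(2) = mex{} = 0
G(3) = mex{0} = 1
G(4) = mex{0,0} = 1
G(5) = mex{0,0,0} = 1
G(6) = mex{1,0,0} = 2
G(7) = mex{1,1,0} = 2
G(8) = mex{1,1,1} = 0
G(9) = mex{2,1,1} = 0
G(10) = mex{2,2,1} = 0
G(11) = mex{0,2,2} = 1
G(12) = mex{0,0,2} = 1
G(13) = mex{0,0,0} = 1
G(14) = mex{1,0,0} = 2
G(15) = mex{1,1,0} = 2
G(16) = mex{1,1,1} = 0
G(17) = mex{2,1,1} = 0
G(18) = mex{2,2,1} = 0
G(19) = mex{0,2,2} = 1
G(20) = mex{0,0,2} = 1
G(21) = mex{0,0,0} = 1
G(22) = mex{1,0,0} = 2
G(23) = mex{1,1,0} = 2
G(24) = mex{1,1,1} = 0
G(25) = mex{2,1,1} = 0
G(26) = mex{2,2,1} = 0
Stack A: G(26) = 0.
Stack B: G(16) = 0.
Combined Grundy value = 0 ⊕ 0 = 0.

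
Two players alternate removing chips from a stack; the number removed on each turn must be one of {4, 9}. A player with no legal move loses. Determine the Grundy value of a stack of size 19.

1

G(0) = 0
G(1) = mex{} = 0
G(2) = mex{} = 0
G(3) = mex{} = 0
G(4) = mex{0} = 1
G(5) = mex{0} = 1
G(6) = mex{0} = 1
G(7) = mex{0} = 1
G(8) = mex{1} = 0
G(9) = mex{1,0} = 2
G(10) = mex{1,0} = 2
G(11) = mex{1,0} = 2
G(12) = mex{0,0} = 1
G(13) = mex{2,1} = 0
G(14) = mex{2,1} = 0
G(15) = mex{2,1} = 0
G(16) = mex{1,1} = 0
G(17) = mex{0,0} = 1
G(18) = mex{0,2} = 1
G(19) = mex{0,2} = 1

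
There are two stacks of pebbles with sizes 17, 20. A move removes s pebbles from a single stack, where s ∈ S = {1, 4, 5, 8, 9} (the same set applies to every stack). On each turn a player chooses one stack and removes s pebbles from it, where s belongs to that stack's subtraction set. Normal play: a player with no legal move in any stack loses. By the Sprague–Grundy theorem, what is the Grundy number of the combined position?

All stacks use S = {1, 4, 5, 8, 9}:
n :  0  1  2  3  4  5  6  7  8  9 10 11 12 13 14 15 16 17 18 19 20
G :  0  1  0  1  2  3  2  3  4  5  4  5  0  1  0  1  2  3  2  3  4
Stack A: G(17) = 3.
Stack B: G(20) = 4.
Combined Grundy value = 3 ⊕ 4 = 7.

7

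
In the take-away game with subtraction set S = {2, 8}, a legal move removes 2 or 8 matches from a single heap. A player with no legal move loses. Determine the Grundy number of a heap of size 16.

1

G(0) = 0
G(1) = mex{} = 0
G(2) = mex{0} = 1
G(3) = mex{0} = 1
G(4) = mex{1} = 0
G(5) = mex{1} = 0
G(6) = mex{0} = 1
G(7) = mex{0} = 1
G(8) = mex{1,0} = 2
G(9) = mex{1,0} = 2
G(10) = mex{2,1} = 0
G(11) = mex{2,1} = 0
G(12) = mex{0,0} = 1
G(13) = mex{0,0} = 1
G(14) = mex{1,1} = 0
G(15) = mex{1,1} = 0
G(16) = mex{0,2} = 1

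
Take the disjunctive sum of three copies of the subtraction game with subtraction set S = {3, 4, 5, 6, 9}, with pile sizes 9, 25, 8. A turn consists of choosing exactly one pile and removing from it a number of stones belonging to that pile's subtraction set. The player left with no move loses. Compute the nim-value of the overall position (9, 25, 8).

1

All piles use S = {3, 4, 5, 6, 9}:
n :  0  1  2  3  4  5  6  7  8  9 10 11 12 13 14 15 16 17 18 19 20 21 22 23 24 25
G :  0  0  0  1  1  1  2  2  2  3  3  3  0  0  0  1  1  1  2  2  2  3  3  3  0  0
Pile A: G(9) = 3.
Pile B: G(25) = 0.
Pile C: G(8) = 2.
Combined Grundy value = 3 ⊕ 0 ⊕ 2 = 1.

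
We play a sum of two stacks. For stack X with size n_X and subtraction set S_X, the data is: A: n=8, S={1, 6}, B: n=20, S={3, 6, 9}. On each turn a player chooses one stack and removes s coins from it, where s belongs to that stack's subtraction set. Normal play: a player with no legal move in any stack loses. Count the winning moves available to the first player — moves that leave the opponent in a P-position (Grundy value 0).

Stack A, S = {1, 6}:
n : 0 1 2 3 4 5 6 7 8
G : 0 1 0 1 0 1 2 0 1
G_A(8) = 1.
Stack B, S = {3, 6, 9}:
n :  0  1  2  3  4  5  6  7  8  9 10 11 12 13 14 15 16 17 18 19 20
G :  0  0  0  1  1  1  2  2  2  3  3  3  0  0  0  1  1  1  2  2  2
G_B(20) = 2.
Combined Grundy value = 1 ⊕ 2 = 3.
A winning move leaves total XOR = 0, i.e. changes one component's Grundy value g to g ⊕ X where X is the current total.
Stack A: need g' = 1⊕3 = 2. Options: 8−1→G=0, 8−6→G=0. Hits: 0.
Stack B: need g' = 2⊕3 = 1. Options: 20−3→G=1, 20−6→G=0, 20−9→G=3. Hits: 1.

1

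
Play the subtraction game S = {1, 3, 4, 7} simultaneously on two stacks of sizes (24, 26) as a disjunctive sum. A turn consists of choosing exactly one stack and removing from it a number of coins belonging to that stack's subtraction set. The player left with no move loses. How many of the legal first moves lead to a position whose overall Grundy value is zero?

0

All stacks use S = {1, 3, 4, 7}:
n :  0  1  2  3  4  5  6  7  8  9 10 11 12 13 14 15 16 17 18 19 20 21 22 23 24 25 26
G :  0  1  0  1  2  3  2  3  0  1  0  1  2  3  2  3  0  1  0  1  2  3  2  3  0  1  0
Stack A: G(24) = 0.
Stack B: G(26) = 0.
Combined Grundy value = 0 ⊕ 0 = 0.
A winning move leaves total XOR = 0, i.e. changes one component's Grundy value g to g ⊕ X where X is the current total.
Stack A: target g' = 0⊕0 = 0, but every legal move changes the Grundy value (mex property), so 0 moves.
Stack B: target g' = 0⊕0 = 0, but every legal move changes the Grundy value (mex property), so 0 moves.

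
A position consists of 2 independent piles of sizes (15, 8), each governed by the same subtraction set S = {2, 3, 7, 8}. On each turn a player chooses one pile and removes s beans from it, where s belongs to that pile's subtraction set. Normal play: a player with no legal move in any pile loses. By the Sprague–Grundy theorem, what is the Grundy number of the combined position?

All piles use S = {2, 3, 7, 8}:
n :  0  1  2  3  4  5  6  7  8  9 10 11 12 13 14 15
G :  0  0  1  1  2  0  0  1  1  2  0  0  1  1  2  0
Pile A: G(15) = 0.
Pile B: G(8) = 1.
Combined Grundy value = 0 ⊕ 1 = 1.

1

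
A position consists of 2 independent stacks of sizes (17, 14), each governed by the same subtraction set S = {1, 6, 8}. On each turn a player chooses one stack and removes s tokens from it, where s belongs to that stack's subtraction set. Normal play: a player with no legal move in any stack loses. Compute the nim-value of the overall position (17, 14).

All stacks use S = {1, 6, 8}:
n :  0  1  2  3  4  5  6  7  8  9 10 11 12 13 14 15 16 17
G :  0  1  0  1  0  1  2  0  1  0  1  0  1  2  0  1  0  1
Stack A: G(17) = 1.
Stack B: G(14) = 0.
Combined Grundy value = 1 ⊕ 0 = 1.

1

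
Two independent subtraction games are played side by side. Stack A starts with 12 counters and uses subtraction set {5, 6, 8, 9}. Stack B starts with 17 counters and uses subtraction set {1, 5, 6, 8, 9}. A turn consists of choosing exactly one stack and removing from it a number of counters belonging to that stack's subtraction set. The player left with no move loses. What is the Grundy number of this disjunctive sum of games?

3

Stack A, S = {5, 6, 8, 9}:
n :  0  1  2  3  4  5  6  7  8  9 10 11 12
G :  0  0  0  0  0  1  1  1  1  1  2  2  2
G_A(12) = 2.
Stack B, S = {1, 5, 6, 8, 9}:
G(0) = 0
G(1) = mex{0} = 1
G(2) = mex{1} = 0
G(3) = mex{0} = 1
G(4) = mex{1} = 0
G(5) = mex{0,0} = 1
G(6) = mex{1,1,0} = 2
G(7) = mex{2,0,1} = 3
G(8) = mex{3,1,0,0} = 2
G(9) = mex{2,0,1,1,0} = 3
G(10) = mex{3,1,0,0,1} = 2
G(11) = mex{2,2,1,1,0} = 3
G(12) = mex{3,3,2,0,1} = 4
G(13) = mex{4,2,3,1,0} = 5
G(14) = mex{5,3,2,2,1} = 0
G(15) = mex{0,2,3,3,2} = 1
G(16) = mex{1,3,2,2,3} = 0
G(17) = mex{0,4,3,3,2} = 1
G_B(17) = 1.
Combined Grundy value = 2 ⊕ 1 = 3.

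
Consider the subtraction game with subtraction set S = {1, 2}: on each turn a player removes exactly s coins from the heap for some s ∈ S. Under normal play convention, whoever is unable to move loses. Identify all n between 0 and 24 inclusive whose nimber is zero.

0, 3, 6, 9, 12, 15, 18, 21, 24

G(0) = 0
G(1) = mex{0} = 1
G(2) = mex{1,0} = 2
G(3) = mex{2,1} = 0
G(4) = mex{0,2} = 1
G(5) = mex{1,0} = 2
G(6) = mex{2,1} = 0
G(7) = mex{0,2} = 1
G(8) = mex{1,0} = 2
G(9) = mex{2,1} = 0
G(10) = mex{0,2} = 1
G(11) = mex{1,0} = 2
G(12) = mex{2,1} = 0
G(13) = mex{0,2} = 1
G(14) = mex{1,0} = 2
G(15) = mex{2,1} = 0
G(16) = mex{0,2} = 1
G(17) = mex{1,0} = 2
G(18) = mex{2,1} = 0
G(19) = mex{0,2} = 1
G(20) = mex{1,0} = 2
G(21) = mex{2,1} = 0
G(22) = mex{0,2} = 1
G(23) = mex{1,0} = 2
G(24) = mex{2,1} = 0
P-positions are exactly the n with G(n) = 0.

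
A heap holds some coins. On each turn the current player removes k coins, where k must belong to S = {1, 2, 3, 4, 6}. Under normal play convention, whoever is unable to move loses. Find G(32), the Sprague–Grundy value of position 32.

n :  0  1  2  3  4  5  6  7  8  9 10 11 12 13 14 15 16 17 18 19 20 21 22 23 24 25 26 27 28 29 30 31 32
G :  0  1  2  3  4  0  1  2  3  4  0  1  2  3  4  0  1  2  3  4  0  1  2  3  4  0  1  2  3  4  0  1  2

2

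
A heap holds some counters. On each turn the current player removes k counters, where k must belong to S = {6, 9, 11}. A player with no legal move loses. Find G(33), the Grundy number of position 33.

2

n :  0  1  2  3  4  5  6  7  8  9 10 11 12 13 14 15 16 17 18 19 20 21 22 23 24 25 26 27 28 29 30 31 32 33
G :  0  0  0  0  0  0  1  1  1  1  1  1  2  2  2  2  2  0  0  0  0  0  0  1  1  1  1  1  1  2  2  2  2  2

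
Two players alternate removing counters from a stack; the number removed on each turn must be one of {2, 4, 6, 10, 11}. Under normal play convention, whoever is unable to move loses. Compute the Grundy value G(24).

n :  0  1  2  3  4  5  6  7  8  9 10 11 12 13 14 15 16 17 18 19 20 21 22 23 24
G :  0  0  1  1  2  2  3  3  0  0  1  1  2  2  3  3  0  0  1  1  2  2  3  3  0

0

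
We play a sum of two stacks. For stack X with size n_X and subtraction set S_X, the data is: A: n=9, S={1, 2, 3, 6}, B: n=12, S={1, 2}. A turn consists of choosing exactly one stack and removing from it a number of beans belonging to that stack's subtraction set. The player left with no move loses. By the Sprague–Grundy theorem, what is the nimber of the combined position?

1

Stack A, S = {1, 2, 3, 6}:
G(0) = 0
G(1) = mex{0} = 1
G(2) = mex{1,0} = 2
G(3) = mex{2,1,0} = 3
G(4) = mex{3,2,1} = 0
G(5) = mex{0,3,2} = 1
G(6) = mex{1,0,3,0} = 2
G(7) = mex{2,1,0,1} = 3
G(8) = mex{3,2,1,2} = 0
G(9) = mex{0,3,2,3} = 1
G_A(9) = 1.
Stack B, S = {1, 2}:
G(0) = 0
G(1) = mex{0} = 1
G(2) = mex{1,0} = 2
G(3) = mex{2,1} = 0
G(4) = mex{0,2} = 1
G(5) = mex{1,0} = 2
G(6) = mex{2,1} = 0
G(7) = mex{0,2} = 1
G(8) = mex{1,0} = 2
G(9) = mex{2,1} = 0
G(10) = mex{0,2} = 1
G(11) = mex{1,0} = 2
G(12) = mex{2,1} = 0
G_B(12) = 0.
Combined Grundy value = 1 ⊕ 0 = 1.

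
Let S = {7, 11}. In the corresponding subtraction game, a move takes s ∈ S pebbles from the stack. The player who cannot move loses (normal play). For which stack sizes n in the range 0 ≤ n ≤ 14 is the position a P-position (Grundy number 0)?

0, 1, 2, 3, 4, 5, 6

G(0) = 0
G(1) = mex{} = 0
G(2) = mex{} = 0
G(3) = mex{} = 0
G(4) = mex{} = 0
G(5) = mex{} = 0
G(6) = mex{} = 0
G(7) = mex{0} = 1
G(8) = mex{0} = 1
G(9) = mex{0} = 1
G(10) = mex{0} = 1
G(11) = mex{0,0} = 1
G(12) = mex{0,0} = 1
G(13) = mex{0,0} = 1
G(14) = mex{1,0} = 2
P-positions are exactly the n with G(n) = 0.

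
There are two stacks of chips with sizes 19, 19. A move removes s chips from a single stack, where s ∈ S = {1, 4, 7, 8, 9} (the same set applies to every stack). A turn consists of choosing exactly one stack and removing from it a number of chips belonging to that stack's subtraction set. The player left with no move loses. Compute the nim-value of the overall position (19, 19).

0

All stacks use S = {1, 4, 7, 8, 9}:
G(0) = 0
G(1) = mex{0} = 1
G(2) = mex{1} = 0
G(3) = mex{0} = 1
G(4) = mex{1,0} = 2
G(5) = mex{2,1} = 0
G(6) = mex{0,0} = 1
G(7) = mex{1,1,0} = 2
G(8) = mex{2,2,1,0} = 3
G(9) = mex{3,0,0,1,0} = 2
G(10) = mex{2,1,1,0,1} = 3
G(11) = mex{3,2,2,1,0} = 4
G(12) = mex{4,3,0,2,1} = 5
G(13) = mex{5,2,1,0,2} = 3
G(14) = mex{3,3,2,1,0} = 4
G(15) = mex{4,4,3,2,1} = 0
G(16) = mex{0,5,2,3,2} = 1
G(17) = mex{1,3,3,2,3} = 0
G(18) = mex{0,4,4,3,2} = 1
G(19) = mex{1,0,5,4,3} = 2
Stack A: G(19) = 2.
Stack B: G(19) = 2.
Combined Grundy value = 2 ⊕ 2 = 0.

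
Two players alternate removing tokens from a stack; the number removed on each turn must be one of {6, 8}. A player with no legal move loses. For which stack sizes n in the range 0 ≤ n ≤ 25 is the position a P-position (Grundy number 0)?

0, 1, 2, 3, 4, 5, 14, 15, 16, 17, 18, 19

G(0) = 0
G(1) = mex{} = 0
G(2) = mex{} = 0
G(3) = mex{} = 0
G(4) = mex{} = 0
G(5) = mex{} = 0
G(6) = mex{0} = 1
G(7) = mex{0} = 1
G(8) = mex{0,0} = 1
G(9) = mex{0,0} = 1
G(10) = mex{0,0} = 1
G(11) = mex{0,0} = 1
G(12) = mex{1,0} = 2
G(13) = mex{1,0} = 2
G(14) = mex{1,1} = 0
G(15) = mex{1,1} = 0
G(16) = mex{1,1} = 0
G(17) = mex{1,1} = 0
G(18) = mex{2,1} = 0
G(19) = mex{2,1} = 0
G(20) = mex{0,2} = 1
G(21) = mex{0,2} = 1
G(22) = mex{0,0} = 1
G(23) = mex{0,0} = 1
G(24) = mex{0,0} = 1
G(25) = mex{0,0} = 1
P-positions are exactly the n with G(n) = 0.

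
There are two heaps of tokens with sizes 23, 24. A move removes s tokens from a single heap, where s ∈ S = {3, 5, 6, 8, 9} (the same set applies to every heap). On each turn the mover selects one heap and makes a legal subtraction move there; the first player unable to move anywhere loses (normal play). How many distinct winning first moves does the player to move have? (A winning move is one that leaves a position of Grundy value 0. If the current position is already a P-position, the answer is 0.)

2

All heaps use S = {3, 5, 6, 8, 9}:
G(0) = 0
G(1) = mex{} = 0
G(2) = mex{} = 0
G(3) = mex{0} = 1
G(4) = mex{0} = 1
G(5) = mex{0,0} = 1
G(6) = mex{1,0,0} = 2
G(7) = mex{1,0,0} = 2
G(8) = mex{1,1,0,0} = 2
G(9) = mex{2,1,1,0,0} = 3
G(10) = mex{2,1,1,0,0} = 3
G(11) = mex{2,2,1,1,0} = 3
G(12) = mex{3,2,2,1,1} = 0
G(13) = mex{3,2,2,1,1} = 0
G(14) = mex{3,3,2,2,1} = 0
G(15) = mex{0,3,3,2,2} = 1
G(16) = mex{0,3,3,2,2} = 1
G(17) = mex{0,0,3,3,2} = 1
G(18) = mex{1,0,0,3,3} = 2
G(19) = mex{1,0,0,3,3} = 2
G(20) = mex{1,1,0,0,3} = 2
G(21) = mex{2,1,1,0,0} = 3
G(22) = mex{2,1,1,0,0} = 3
G(23) = mex{2,2,1,1,0} = 3
G(24) = mex{3,2,2,1,1} = 0
Heap A: G(23) = 3.
Heap B: G(24) = 0.
Combined Grundy value = 3 ⊕ 0 = 3.
A winning move leaves total XOR = 0, i.e. changes one component's Grundy value g to g ⊕ X where X is the current total.
Heap A: need g' = 3⊕3 = 0. Options: 23−3→G=2, 23−5→G=2, 23−6→G=1, 23−8→G=1, 23−9→G=0. Hits: 1.
Heap B: need g' = 0⊕3 = 3. Options: 24−3→G=3, 24−5→G=2, 24−6→G=2, 24−8→G=1, 24−9→G=1. Hits: 1.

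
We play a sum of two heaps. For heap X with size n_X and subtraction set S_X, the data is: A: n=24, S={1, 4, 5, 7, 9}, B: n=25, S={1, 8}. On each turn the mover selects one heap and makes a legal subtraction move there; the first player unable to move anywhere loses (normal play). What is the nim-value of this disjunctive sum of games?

1

Heap A, S = {1, 4, 5, 7, 9}:
G(0) = 0
G(1) = mex{0} = 1
G(2) = mex{1} = 0
G(3) = mex{0} = 1
G(4) = mex{1,0} = 2
G(5) = mex{2,1,0} = 3
G(6) = mex{3,0,1} = 2
G(7) = mex{2,1,0,0} = 3
G(8) = mex{3,2,1,1} = 0
G(9) = mex{0,3,2,0,0} = 1
G(10) = mex{1,2,3,1,1} = 0
G(11) = mex{0,3,2,2,0} = 1
G(12) = mex{1,0,3,3,1} = 2
G(13) = mex{2,1,0,2,2} = 3
G(14) = mex{3,0,1,3,3} = 2
G(15) = mex{2,1,0,0,2} = 3
G(16) = mex{3,2,1,1,3} = 0
G(17) = mex{0,3,2,0,0} = 1
G(18) = mex{1,2,3,1,1} = 0
G(19) = mex{0,3,2,2,0} = 1
G(20) = mex{1,0,3,3,1} = 2
G(21) = mex{2,1,0,2,2} = 3
G(22) = mex{3,0,1,3,3} = 2
G(23) = mex{2,1,0,0,2} = 3
G(24) = mex{3,2,1,1,3} = 0
G_A(24) = 0.
Heap B, S = {1, 8}:
n :  0  1  2  3  4  5  6  7  8  9 10 11 12 13 14 15 16 17 18 19 20 21 22 23 24 25
G :  0  1  0  1  0  1  0  1  2  0  1  0  1  0  1  0  1  2  0  1  0  1  0  1  0  1
G_B(25) = 1.
Combined Grundy value = 0 ⊕ 1 = 1.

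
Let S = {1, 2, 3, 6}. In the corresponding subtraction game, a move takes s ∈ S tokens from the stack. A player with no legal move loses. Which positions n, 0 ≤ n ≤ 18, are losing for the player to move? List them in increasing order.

0, 4, 8, 12, 16

n :  0  1  2  3  4  5  6  7  8  9 10 11 12 13 14 15 16 17 18
G :  0  1  2  3  0  1  2  3  0  1  2  3  0  1  2  3  0  1  2
P-positions are exactly the n with G(n) = 0.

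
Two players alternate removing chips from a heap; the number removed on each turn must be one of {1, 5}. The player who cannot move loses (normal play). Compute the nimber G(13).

1

n :  0  1  2  3  4  5  6  7  8  9 10 11 12 13
G :  0  1  0  1  0  1  0  1  0  1  0  1  0  1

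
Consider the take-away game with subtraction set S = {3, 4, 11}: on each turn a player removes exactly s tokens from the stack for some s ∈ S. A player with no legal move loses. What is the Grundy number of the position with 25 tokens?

G(0) = 0
G(1) = mex{} = 0
G(2) = mex{} = 0
G(3) = mex{0} = 1
G(4) = mex{0,0} = 1
G(5) = mex{0,0} = 1
G(6) = mex{1,0} = 2
G(7) = mex{1,1} = 0
G(8) = mex{1,1} = 0
G(9) = mex{2,1} = 0
G(10) = mex{0,2} = 1
G(11) = mex{0,0,0} = 1
G(12) = mex{0,0,0} = 1
G(13) = mex{1,0,0} = 2
G(14) = mex{1,1,1} = 0
G(15) = mex{1,1,1} = 0
G(16) = mex{2,1,1} = 0
G(17) = mex{0,2,2} = 1
G(18) = mex{0,0,0} = 1
G(19) = mex{0,0,0} = 1
G(20) = mex{1,0,0} = 2
G(21) = mex{1,1,1} = 0
G(22) = mex{1,1,1} = 0
G(23) = mex{2,1,1} = 0
G(24) = mex{0,2,2} = 1
G(25) = mex{0,0,0} = 1

1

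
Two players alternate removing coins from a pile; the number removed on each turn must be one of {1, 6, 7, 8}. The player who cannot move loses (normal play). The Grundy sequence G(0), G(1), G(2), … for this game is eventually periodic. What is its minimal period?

G(0) = 0
G(1) = mex{0} = 1
G(2) = mex{1} = 0
G(3) = mex{0} = 1
G(4) = mex{1} = 0
G(5) = mex{0} = 1
G(6) = mex{1,0} = 2
G(7) = mex{2,1,0} = 3
G(8) = mex{3,0,1,0} = 2
G(9) = mex{2,1,0,1} = 3
G(10) = mex{3,0,1,0} = 2
G(11) = mex{2,1,0,1} = 3
G(12) = mex{3,2,1,0} = 4
G(13) = mex{4,3,2,1} = 0
G(14) = mex{0,2,3,2} = 1
G(15) = mex{1,3,2,3} = 0
G(16) = mex{0,2,3,2} = 1
G(17) = mex{1,3,2,3} = 0
G(18) = mex{0,4,3,2} = 1
G(19) = mex{1,0,4,3} = 2
G(20) = mex{2,1,0,4} = 3
G(21) = mex{3,0,1,0} = 2
G(22) = mex{2,1,0,1} = 3
G(23) = mex{3,0,1,0} = 2
G(24) = mex{2,1,0,1} = 3
G(25) = mex{3,2,1,0} = 4
G(26) = mex{4,3,2,1} = 0
G(27) = mex{0,2,3,2} = 1
G(n+13) = G(n) holds for n = 0,…,7 (a full window of length max(S) = 8), so the sequence is purely periodic with period 13.

13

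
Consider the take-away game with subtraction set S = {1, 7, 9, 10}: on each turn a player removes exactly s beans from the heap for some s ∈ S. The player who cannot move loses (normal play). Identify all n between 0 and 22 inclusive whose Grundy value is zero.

G(0) = 0
G(1) = mex{0} = 1
G(2) = mex{1} = 0
G(3) = mex{0} = 1
G(4) = mex{1} = 0
G(5) = mex{0} = 1
G(6) = mex{1} = 0
G(7) = mex{0,0} = 1
G(8) = mex{1,1} = 0
G(9) = mex{0,0,0} = 1
G(10) = mex{1,1,1,0} = 2
G(11) = mex{2,0,0,1} = 3
G(12) = mex{3,1,1,0} = 2
G(13) = mex{2,0,0,1} = 3
G(14) = mex{3,1,1,0} = 2
G(15) = mex{2,0,0,1} = 3
G(16) = mex{3,1,1,0} = 2
G(17) = mex{2,2,0,1} = 3
G(18) = mex{3,3,1,0} = 2
G(19) = mex{2,2,2,1} = 0
G(20) = mex{0,3,3,2} = 1
G(21) = mex{1,2,2,3} = 0
G(22) = mex{0,3,3,2} = 1
P-positions are exactly the n with G(n) = 0.

0, 2, 4, 6, 8, 19, 21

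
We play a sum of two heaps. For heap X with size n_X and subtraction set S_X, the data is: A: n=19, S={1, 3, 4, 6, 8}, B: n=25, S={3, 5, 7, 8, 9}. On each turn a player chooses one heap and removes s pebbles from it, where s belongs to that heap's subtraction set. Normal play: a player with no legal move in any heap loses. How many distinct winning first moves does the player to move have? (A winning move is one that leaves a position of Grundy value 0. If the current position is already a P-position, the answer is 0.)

Heap A, S = {1, 3, 4, 6, 8}:
n :  0  1  2  3  4  5  6  7  8  9 10 11 12 13 14 15 16 17 18 19
G :  0  1  0  1  2  3  2  0  1  0  1  2  3  2  0  1  0  1  2  3
G_A(19) = 3.
Heap B, S = {3, 5, 7, 8, 9}:
G(0) = 0
G(1) = mex{} = 0
G(2) = mex{} = 0
G(3) = mex{0} = 1
G(4) = mex{0} = 1
G(5) = mex{0,0} = 1
G(6) = mex{1,0} = 2
G(7) = mex{1,0,0} = 2
G(8) = mex{1,1,0,0} = 2
G(9) = mex{2,1,0,0,0} = 3
G(10) = mex{2,1,1,0,0} = 3
G(11) = mex{2,2,1,1,0} = 3
G(12) = mex{3,2,1,1,1} = 0
G(13) = mex{3,2,2,1,1} = 0
G(14) = mex{3,3,2,2,1} = 0
G(15) = mex{0,3,2,2,2} = 1
G(16) = mex{0,3,3,2,2} = 1
G(17) = mex{0,0,3,3,2} = 1
G(18) = mex{1,0,3,3,3} = 2
G(19) = mex{1,0,0,3,3} = 2
G(20) = mex{1,1,0,0,3} = 2
G(21) = mex{2,1,0,0,0} = 3
G(22) = mex{2,1,1,0,0} = 3
G(23) = mex{2,2,1,1,0} = 3
G(24) = mex{3,2,1,1,1} = 0
G(25) = mex{3,2,2,1,1} = 0
G_B(25) = 0.
Combined Grundy value = 3 ⊕ 0 = 3.
A winning move leaves total XOR = 0, i.e. changes one component's Grundy value g to g ⊕ X where X is the current total.
Heap A: need g' = 3⊕3 = 0. Options: 19−1→G=2, 19−3→G=0, 19−4→G=1, 19−6→G=2, 19−8→G=2. Hits: 1.
Heap B: need g' = 0⊕3 = 3. Options: 25−3→G=3, 25−5→G=2, 25−7→G=2, 25−8→G=1, 25−9→G=1. Hits: 1.

2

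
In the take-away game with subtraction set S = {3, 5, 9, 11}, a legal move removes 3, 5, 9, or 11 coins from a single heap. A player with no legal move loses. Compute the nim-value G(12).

G(0) = 0
G(1) = mex{} = 0
G(2) = mex{} = 0
G(3) = mex{0} = 1
G(4) = mex{0} = 1
G(5) = mex{0,0} = 1
G(6) = mex{1,0} = 2
G(7) = mex{1,0} = 2
G(8) = mex{1,1} = 0
G(9) = mex{2,1,0} = 3
G(10) = mex{2,1,0} = 3
G(11) = mex{0,2,0,0} = 1
G(12) = mex{3,2,1,0} = 4

4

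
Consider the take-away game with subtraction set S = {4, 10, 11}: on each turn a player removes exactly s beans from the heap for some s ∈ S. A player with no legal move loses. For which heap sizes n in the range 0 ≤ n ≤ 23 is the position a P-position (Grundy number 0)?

0, 1, 2, 3, 8, 9, 15, 16, 17, 22, 23

n :  0  1  2  3  4  5  6  7  8  9 10 11 12 13 14 15 16 17 18 19 20 21 22 23
G :  0  0  0  0  1  1  1  1  0  0  2  2  1  1  3  0  0  0  2  1  1  1  0  0
P-positions are exactly the n with G(n) = 0.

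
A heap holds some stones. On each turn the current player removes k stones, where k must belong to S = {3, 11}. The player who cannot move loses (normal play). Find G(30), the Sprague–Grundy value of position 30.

n :  0  1  2  3  4  5  6  7  8  9 10 11 12 13 14 15 16 17 18 19 20 21 22 23 24 25 26 27 28 29 30
G :  0  0  0  1  1  1  0  0  0  1  1  1  2  2  0  0  0  1  1  1  0  0  0  1  1  1  2  2  0  0  0

0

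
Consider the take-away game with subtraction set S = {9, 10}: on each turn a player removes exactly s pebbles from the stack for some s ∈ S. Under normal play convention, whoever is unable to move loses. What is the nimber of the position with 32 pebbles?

1

G(0) = 0
G(1) = mex{} = 0
G(2) = mex{} = 0
G(3) = mex{} = 0
G(4) = mex{} = 0
G(5) = mex{} = 0
G(6) = mex{} = 0
G(7) = mex{} = 0
G(8) = mex{} = 0
G(9) = mex{0} = 1
G(10) = mex{0,0} = 1
G(11) = mex{0,0} = 1
G(12) = mex{0,0} = 1
G(13) = mex{0,0} = 1
G(14) = mex{0,0} = 1
G(15) = mex{0,0} = 1
G(16) = mex{0,0} = 1
G(17) = mex{0,0} = 1
G(18) = mex{1,0} = 2
G(19) = mex{1,1} = 0
G(20) = mex{1,1} = 0
G(21) = mex{1,1} = 0
G(22) = mex{1,1} = 0
G(23) = mex{1,1} = 0
G(24) = mex{1,1} = 0
G(25) = mex{1,1} = 0
G(26) = mex{1,1} = 0
G(27) = mex{2,1} = 0
G(28) = mex{0,2} = 1
G(29) = mex{0,0} = 1
G(30) = mex{0,0} = 1
G(31) = mex{0,0} = 1
G(32) = mex{0,0} = 1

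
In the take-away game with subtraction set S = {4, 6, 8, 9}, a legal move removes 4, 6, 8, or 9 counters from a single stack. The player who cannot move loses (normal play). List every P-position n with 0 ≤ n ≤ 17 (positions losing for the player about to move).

0, 1, 2, 3, 13, 14, 15, 16

n :  0  1  2  3  4  5  6  7  8  9 10 11 12 13 14 15 16 17
G :  0  0  0  0  1  1  1  1  2  2  2  2  3  0  0  0  0  1
P-positions are exactly the n with G(n) = 0.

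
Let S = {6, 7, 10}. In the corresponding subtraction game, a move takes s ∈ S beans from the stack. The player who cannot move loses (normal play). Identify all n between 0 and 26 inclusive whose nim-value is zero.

G(0) = 0
G(1) = mex{} = 0
G(2) = mex{} = 0
G(3) = mex{} = 0
G(4) = mex{} = 0
G(5) = mex{} = 0
G(6) = mex{0} = 1
G(7) = mex{0,0} = 1
G(8) = mex{0,0} = 1
G(9) = mex{0,0} = 1
G(10) = mex{0,0,0} = 1
G(11) = mex{0,0,0} = 1
G(12) = mex{1,0,0} = 2
G(13) = mex{1,1,0} = 2
G(14) = mex{1,1,0} = 2
G(15) = mex{1,1,0} = 2
G(16) = mex{1,1,1} = 0
G(17) = mex{1,1,1} = 0
G(18) = mex{2,1,1} = 0
G(19) = mex{2,2,1} = 0
G(20) = mex{2,2,1} = 0
G(21) = mex{2,2,1} = 0
G(22) = mex{0,2,2} = 1
G(23) = mex{0,0,2} = 1
G(24) = mex{0,0,2} = 1
G(25) = mex{0,0,2} = 1
G(26) = mex{0,0,0} = 1
P-positions are exactly the n with G(n) = 0.

0, 1, 2, 3, 4, 5, 16, 17, 18, 19, 20, 21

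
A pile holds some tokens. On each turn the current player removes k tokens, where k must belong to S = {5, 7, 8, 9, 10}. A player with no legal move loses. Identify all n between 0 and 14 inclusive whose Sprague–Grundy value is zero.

0, 1, 2, 3, 4

n :  0  1  2  3  4  5  6  7  8  9 10 11 12 13 14
G :  0  0  0  0  0  1  1  1  1  1  2  2  2  2  2
P-positions are exactly the n with G(n) = 0.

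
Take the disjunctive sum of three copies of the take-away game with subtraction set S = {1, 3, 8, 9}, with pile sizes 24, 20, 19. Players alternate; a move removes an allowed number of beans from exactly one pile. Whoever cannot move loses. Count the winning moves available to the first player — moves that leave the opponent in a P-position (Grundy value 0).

All piles use S = {1, 3, 8, 9}:
G(0) = 0
G(1) = mex{0} = 1
G(2) = mex{1} = 0
G(3) = mex{0,0} = 1
G(4) = mex{1,1} = 0
G(5) = mex{0,0} = 1
G(6) = mex{1,1} = 0
G(7) = mex{0,0} = 1
G(8) = mex{1,1,0} = 2
G(9) = mex{2,0,1,0} = 3
G(10) = mex{3,1,0,1} = 2
G(11) = mex{2,2,1,0} = 3
G(12) = mex{3,3,0,1} = 2
G(13) = mex{2,2,1,0} = 3
G(14) = mex{3,3,0,1} = 2
G(15) = mex{2,2,1,0} = 3
G(16) = mex{3,3,2,1} = 0
G(17) = mex{0,2,3,2} = 1
G(18) = mex{1,3,2,3} = 0
G(19) = mex{0,0,3,2} = 1
G(20) = mex{1,1,2,3} = 0
G(21) = mex{0,0,3,2} = 1
G(22) = mex{1,1,2,3} = 0
G(23) = mex{0,0,3,2} = 1
G(24) = mex{1,1,0,3} = 2
Pile A: G(24) = 2.
Pile B: G(20) = 0.
Pile C: G(19) = 1.
Combined Grundy value = 2 ⊕ 0 ⊕ 1 = 3.
A winning move leaves total XOR = 0, i.e. changes one component's Grundy value g to g ⊕ X where X is the current total.
Pile A: need g' = 2⊕3 = 1. Options: 24−1→G=1, 24−3→G=1, 24−8→G=0, 24−9→G=3. Hits: 2.
Pile B: need g' = 0⊕3 = 3. Options: 20−1→G=1, 20−3→G=1, 20−8→G=2, 20−9→G=3. Hits: 1.
Pile C: need g' = 1⊕3 = 2. Options: 19−1→G=0, 19−3→G=0, 19−8→G=3, 19−9→G=2. Hits: 1.

4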